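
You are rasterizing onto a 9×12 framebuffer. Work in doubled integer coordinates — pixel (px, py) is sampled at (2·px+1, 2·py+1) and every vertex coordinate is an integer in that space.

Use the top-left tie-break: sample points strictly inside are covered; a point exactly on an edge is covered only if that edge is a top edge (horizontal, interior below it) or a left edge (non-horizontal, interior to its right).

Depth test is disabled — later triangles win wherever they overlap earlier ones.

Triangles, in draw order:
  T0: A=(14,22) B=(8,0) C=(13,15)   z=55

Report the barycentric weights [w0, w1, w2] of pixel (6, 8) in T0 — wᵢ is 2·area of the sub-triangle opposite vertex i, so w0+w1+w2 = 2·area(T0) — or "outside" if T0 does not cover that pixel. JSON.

T0:
  2·area = 20
  edge (14, 22)→(8, 0): d=(-6,-22) top-left  bias=+0
  edge (8, 0)→(13, 15): d=(5,15) right/bottom  bias=-1
  edge (13, 15)→(14, 22): d=(1,7) right/bottom  bias=-1
    (5,0)@(11, 1): e=[60,-40,0] → .  [on edge]
    (4,1)@(9, 3): e=[4,0,16] → .  [on edge]
    (5,4)@(11, 9): e=[12,0,8] → .  [on edge]
    (5,5)@(11, 11): e=[0,10,10] → X  [on edge]
    (6,5)@(13, 11): e=[44,-20,-4] → .
    (5,6)@(11, 13): e=[-12,20,12] → .
    (6,7)@(13, 15): e=[20,0,0] → .  [on edge]
    (6,8)@(13, 17): e=[8,10,2] → X
    (7,8)@(15, 17): e=[52,-20,-12] → .
    (6,9)@(13, 19): e=[-4,20,4] → .
    (7,10)@(15, 21): e=[28,0,-8] → .  [on edge]
  covered (2 px):
    . . . . . . . . .
    . . . . . . . . .
    . . . . . . . . .
    . . . . . . . . .
    . . . . . . . . .
    . . . . . X . . .
    . . . . . . . . .
    . . . . . . . . .
    . . . . . . X . .
    . . . . . . . . .
    . . . . . . . . .
    . . . . . . . . .

Answer: [10,2,8]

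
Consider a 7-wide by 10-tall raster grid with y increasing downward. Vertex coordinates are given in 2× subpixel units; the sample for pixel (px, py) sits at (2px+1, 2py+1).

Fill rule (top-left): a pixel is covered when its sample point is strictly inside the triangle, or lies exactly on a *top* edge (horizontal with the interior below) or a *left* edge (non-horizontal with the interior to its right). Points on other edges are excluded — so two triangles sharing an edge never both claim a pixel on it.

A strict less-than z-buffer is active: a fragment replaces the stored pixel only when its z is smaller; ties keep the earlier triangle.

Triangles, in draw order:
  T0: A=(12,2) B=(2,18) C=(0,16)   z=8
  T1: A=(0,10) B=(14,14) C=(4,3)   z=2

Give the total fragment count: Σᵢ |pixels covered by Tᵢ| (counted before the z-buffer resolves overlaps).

T0:
  2·area = 52
  edge (12, 2)→(2, 18): d=(-10,16) right/bottom  bias=-1
  edge (2, 18)→(0, 16): d=(-2,-2) top-left  bias=+0
  edge (0, 16)→(12, 2): d=(12,-14) top-left  bias=+0
    (3,4)@(7, 9): e=[10,28,14] → █
    (4,4)@(9, 9): e=[-22,32,42] → ·
    (2,5)@(5, 11): e=[22,20,10] → █
    (3,5)@(7, 11): e=[-10,24,38] → ·
    (1,6)@(3, 13): e=[34,12,6] → █
    (3,6)@(7, 13): e=[-30,20,62] → ·
    (0,7)@(1, 15): e=[46,4,2] → █
    (2,7)@(5, 15): e=[-18,12,58] → ·
    (0,8)@(1, 17): e=[26,0,26] → █  [on edge]
    (1,8)@(3, 17): e=[-6,4,54] → ·
    (0,9)@(1, 19): e=[6,-4,50] → ·
    (1,9)@(3, 19): e=[-26,0,78] → ·  [on edge]
  covered (7 px):
    · · · · · · ·
    · · · · · · ·
    · · · · · · ·
    · · · · · · ·
    · · · █ · · ·
    · · █ · · · ·
    · █ █ · · · ·
    █ █ · · · · ·
    █ · · · · · ·
    · · · · · · ·
T1:
  2·area = 114  (B↔C swapped to make it positive)
  edge (0, 10)→(4, 3): d=(4,-7) top-left  bias=+0
  edge (4, 3)→(14, 14): d=(10,11) right/bottom  bias=-1
  edge (14, 14)→(0, 10): d=(-14,-4) top-left  bias=+0
    (1,2)@(3, 5): e=[1,31,82] → █
    (2,2)@(5, 5): e=[15,9,90] → █
    (3,2)@(7, 5): e=[29,-13,98] → ·
    (1,3)@(3, 7): e=[9,51,54] → █
    (3,3)@(7, 7): e=[37,7,70] → █
    (4,3)@(9, 7): e=[51,-15,78] → ·
    (0,4)@(1, 9): e=[3,93,18] → █
    (4,4)@(9, 9): e=[59,5,50] → █
    (5,4)@(11, 9): e=[73,-17,58] → ·
    (0,5)@(1, 11): e=[11,113,-10] → ·
    (1,5)@(3, 11): e=[25,91,-2] → ·
    (2,5)@(5, 11): e=[39,69,6] → █
  covered (16 px):
    · · · · · · ·
    · · · · · · ·
    · █ █ · · · ·
    · █ █ █ · · ·
    █ █ █ █ █ · ·
    · · █ █ █ █ ·
    · · · · · █ █
    · · · · · · ·
    · · · · · · ·
    · · · · · · ·

Result: 23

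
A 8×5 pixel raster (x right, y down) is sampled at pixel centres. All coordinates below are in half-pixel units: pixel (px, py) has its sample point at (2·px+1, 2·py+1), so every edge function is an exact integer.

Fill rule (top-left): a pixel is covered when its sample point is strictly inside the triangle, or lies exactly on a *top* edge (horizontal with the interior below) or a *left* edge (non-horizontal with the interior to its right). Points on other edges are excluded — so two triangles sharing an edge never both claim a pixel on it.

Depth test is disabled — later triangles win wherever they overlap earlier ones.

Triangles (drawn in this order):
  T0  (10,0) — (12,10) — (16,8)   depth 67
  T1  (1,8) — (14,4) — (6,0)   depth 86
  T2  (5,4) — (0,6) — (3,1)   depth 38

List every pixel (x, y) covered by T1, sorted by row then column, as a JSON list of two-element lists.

T0:
  2·area = 44  (B↔C swapped to make it positive)
  edge (10, 0)→(16, 8): d=(6,8) right/bottom  bias=-1
  edge (16, 8)→(12, 10): d=(-4,2) right/bottom  bias=-1
  edge (12, 10)→(10, 0): d=(-2,-10) top-left  bias=+0
    (5,1)@(11, 3): e=[10,30,4] → █
    (6,1)@(13, 3): e=[-6,26,24] → ·
    (5,2)@(11, 5): e=[22,22,0] → █  [on edge]
    (6,2)@(13, 5): e=[6,18,20] → █
    (7,2)@(15, 5): e=[-10,14,40] → ·
    (5,3)@(11, 7): e=[34,14,-4] → ·
    (6,3)@(13, 7): e=[18,10,16] → █
    (7,3)@(15, 7): e=[2,6,36] → █
    (6,4)@(13, 9): e=[30,2,12] → █
    (7,4)@(15, 9): e=[14,-2,32] → ·
  covered (6 px):
    · · · · · · · ·
    · · · · · █ · ·
    · · · · · █ █ ·
    · · · · · · █ █
    · · · · · · █ ·
T1:
  2·area = 84  (B↔C swapped to make it positive)
  edge (1, 8)→(6, 0): d=(5,-8) top-left  bias=+0
  edge (6, 0)→(14, 4): d=(8,4) right/bottom  bias=-1
  edge (14, 4)→(1, 8): d=(-13,4) right/bottom  bias=-1
    (3,0)@(7, 1): e=[13,4,67] → █
    (4,0)@(9, 1): e=[29,-4,59] → ·
    (2,1)@(5, 3): e=[7,28,49] → █
    (4,1)@(9, 3): e=[39,12,33] → █
    (5,1)@(11, 3): e=[55,4,25] → █
    (6,1)@(13, 3): e=[71,-4,17] → ·
    (1,2)@(3, 5): e=[1,52,31] → █
    (5,2)@(11, 5): e=[65,20,-1] → ·
    (1,3)@(3, 7): e=[11,68,5] → █
    (2,3)@(5, 7): e=[27,60,-3] → ·
    (3,3)@(7, 7): e=[43,52,-11] → ·
    (4,3)@(9, 7): e=[59,44,-19] → ·
  covered (10 px):
    · · · █ · · · ·
    · · █ █ █ █ · ·
    · █ █ █ █ · · ·
    · █ · · · · · ·
    · · · · · · · ·
T2:
  2·area = 19
  edge (5, 4)→(0, 6): d=(-5,2) right/bottom  bias=-1
  edge (0, 6)→(3, 1): d=(3,-5) top-left  bias=+0
  edge (3, 1)→(5, 4): d=(2,3) right/bottom  bias=-1
    (1,0)@(3, 1): e=[19,0,0] → ·  [on edge]
    (1,1)@(3, 3): e=[9,6,4] → █
    (2,1)@(5, 3): e=[5,16,-2] → ·
    (0,2)@(1, 5): e=[3,2,14] → █
    (1,2)@(3, 5): e=[-1,12,8] → ·
    (0,3)@(1, 7): e=[-7,8,18] → ·
    (3,3)@(7, 7): e=[-19,38,0] → ·  [on edge]
  covered (2 px):
    · · · · · · · ·
    · █ · · · · · ·
    █ · · · · · · ·
    · · · · · · · ·
    · · · · · · · ·

Final: [[3,0],[2,1],[3,1],[4,1],[5,1],[1,2],[2,2],[3,2],[4,2],[1,3]]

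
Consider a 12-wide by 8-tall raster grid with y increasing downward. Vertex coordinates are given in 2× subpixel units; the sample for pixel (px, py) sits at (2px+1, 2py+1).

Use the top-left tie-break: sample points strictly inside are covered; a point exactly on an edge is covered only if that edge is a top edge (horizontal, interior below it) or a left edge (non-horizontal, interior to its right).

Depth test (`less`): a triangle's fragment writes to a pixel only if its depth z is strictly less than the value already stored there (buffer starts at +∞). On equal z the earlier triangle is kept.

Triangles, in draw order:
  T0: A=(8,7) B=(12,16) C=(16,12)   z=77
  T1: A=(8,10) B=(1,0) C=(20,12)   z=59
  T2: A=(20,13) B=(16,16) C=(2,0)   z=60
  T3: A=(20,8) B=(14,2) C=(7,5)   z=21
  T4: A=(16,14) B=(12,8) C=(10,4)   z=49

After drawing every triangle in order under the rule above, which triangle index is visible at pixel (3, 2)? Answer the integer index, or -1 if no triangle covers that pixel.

T0:
  2·area = 52  (B↔C swapped to make it positive)
  edge (8, 7)→(16, 12): d=(8,5) right/bottom  bias=-1
  edge (16, 12)→(12, 16): d=(-4,4) right/bottom  bias=-1
  edge (12, 16)→(8, 7): d=(-4,-9) top-left  bias=+0
    (11,2)@(23, 5): e=[-91,0,143] → .  [on edge]
    (10,3)@(21, 7): e=[-65,0,117] → .  [on edge]
    (4,4)@(9, 9): e=[11,40,1] → X
    (5,4)@(11, 9): e=[1,32,19] → X
    (6,4)@(13, 9): e=[-9,24,37] → .
    (9,4)@(19, 9): e=[-39,0,91] → .  [on edge]
    (4,5)@(9, 11): e=[27,32,-7] → .
    (5,5)@(11, 11): e=[17,24,11] → X
    (6,5)@(13, 11): e=[7,16,29] → X
    (7,5)@(15, 11): e=[-3,8,47] → .
    (8,5)@(17, 11): e=[-13,0,65] → .  [on edge]
    (5,6)@(11, 13): e=[33,16,3] → X
    (7,6)@(15, 13): e=[13,0,39] → .  [on edge]
    (6,7)@(13, 15): e=[39,0,13] → .  [on edge]
  covered (6 px):
    . . . . . . . . . . . .
    . . . . . . . . . . . .
    . . . . . . . . . . . .
    . . . . . . . . . . . .
    . . . . X X . . . . . .
    . . . . . X X . . . . .
    . . . . . X X . . . . .
    . . . . . . . . . . . .
T1:
  2·area = 106
  edge (8, 10)→(1, 0): d=(-7,-10) top-left  bias=+0
  edge (1, 0)→(20, 12): d=(19,12) right/bottom  bias=-1
  edge (20, 12)→(8, 10): d=(-12,-2) top-left  bias=+0
    (2,1)@(5, 3): e=[19,9,78] → X
    (3,1)@(7, 3): e=[39,-15,82] → .
    (2,2)@(5, 5): e=[5,47,54] → X
    (3,2)@(7, 5): e=[25,23,58] → X
    (4,2)@(9, 5): e=[45,-1,62] → .
    (2,3)@(5, 7): e=[-9,85,30] → .
    (3,3)@(7, 7): e=[11,61,34] → X
    (4,3)@(9, 7): e=[31,37,38] → X
    (5,3)@(11, 7): e=[51,13,42] → X
    (6,3)@(13, 7): e=[71,-11,46] → .
    (3,4)@(7, 9): e=[-3,99,10] → .
    (4,4)@(9, 9): e=[17,75,14] → X
  covered (12 px):
    . . . . . . . . . . . .
    . . X . . . . . . . . .
    . . X X . . . . . . . .
    . . . X X X . . . . . .
    . . . . X X X X . . . .
    . . . . . . . X X . . .
    . . . . . . . . . . . .
    . . . . . . . . . . . .
T2:
  2·area = 106
  edge (20, 13)→(16, 16): d=(-4,3) right/bottom  bias=-1
  edge (16, 16)→(2, 0): d=(-14,-16) top-left  bias=+0
  edge (2, 0)→(20, 13): d=(18,13) right/bottom  bias=-1
    (1,0)@(3, 1): e=[99,2,5] → X
    (2,0)@(5, 1): e=[93,34,-21] → .
    (1,1)@(3, 3): e=[91,-26,41] → .
    (2,1)@(5, 3): e=[85,6,15] → X
    (3,1)@(7, 3): e=[79,38,-11] → .
    (2,2)@(5, 5): e=[77,-22,51] → .
    (3,2)@(7, 5): e=[71,10,25] → X
    (4,2)@(9, 5): e=[65,42,-1] → .
    (3,3)@(7, 7): e=[63,-18,61] → .
    (4,3)@(9, 7): e=[57,14,35] → X
    (5,3)@(11, 7): e=[51,46,9] → X
    (6,3)@(13, 7): e=[45,78,-17] → .
  covered (14 px):
    . X . . . . . . . . . .
    . . X . . . . . . . . .
    . . . X . . . . . . . .
    . . . . X X . . . . . .
    . . . . . X X . . . . .
    . . . . . . X X X . . .
    . . . . . . . X X X . .
    . . . . . . . . X . . .
T3:
  2·area = 60  (B↔C swapped to make it positive)
  edge (20, 8)→(7, 5): d=(-13,-3) top-left  bias=+0
  edge (7, 5)→(14, 2): d=(7,-3) top-left  bias=+0
  edge (14, 2)→(20, 8): d=(6,6) right/bottom  bias=-1
    (6,0)@(13, 1): e=[70,-10,0] → .  [on edge]
    (6,1)@(13, 3): e=[44,4,12] → X
    (7,1)@(15, 3): e=[50,10,0] → .  [on edge]
    (3,2)@(7, 5): e=[0,0,60] → X  [on edge]
    (4,2)@(9, 5): e=[6,6,48] → X
    (5,2)@(11, 5): e=[12,12,36] → X
    (7,2)@(15, 5): e=[24,24,12] → X
    (8,2)@(17, 5): e=[30,30,0] → .  [on edge]
    (3,3)@(7, 7): e=[-26,14,72] → .
    (4,3)@(9, 7): e=[-20,20,60] → .
    (5,3)@(11, 7): e=[-14,26,48] → .
    (6,3)@(13, 7): e=[-8,32,36] → .
    (9,3)@(19, 7): e=[10,50,0] → .  [on edge]
    (10,4)@(21, 9): e=[-10,70,0] → .  [on edge]
    (11,5)@(23, 11): e=[-30,90,0] → .  [on edge]
  covered (7 px):
    . . . . . . . . . . . .
    . . . . . . X . . . . .
    . . . X X X X X . . . .
    . . . . . . . . X . . .
    . . . . . . . . . . . .
    . . . . . . . . . . . .
    . . . . . . . . . . . .
    . . . . . . . . . . . .
T4:
  2·area = 4
  edge (16, 14)→(12, 8): d=(-4,-6) top-left  bias=+0
  edge (12, 8)→(10, 4): d=(-2,-4) top-left  bias=+0
  edge (10, 4)→(16, 14): d=(6,10) right/bottom  bias=-1
    (6,4)@(13, 9): e=[2,2,0] → .  [on edge]
  covered (0 px):
    . . . . . . . . . . . .
    . . . . . . . . . . . .
    . . . . . . . . . . . .
    . . . . . . . . . . . .
    . . . . . . . . . . . .
    . . . . . . . . . . . .
    . . . . . . . . . . . .
    . . . . . . . . . . . .

Z-buffer (winner per pixel, '.' = empty):
  . 2 . . . . . . . . . .
  . . 1 . . . 3 . . . . .
  . . 1 3 3 3 3 3 . . . .
  . . . 1 1 1 . . 3 . . .
  . . . . 1 1 1 1 . . . .
  . . . . . 0 2 1 1 . . .
  . . . . . 0 0 2 2 2 . .
  . . . . . . . . 2 . . .

Result: 3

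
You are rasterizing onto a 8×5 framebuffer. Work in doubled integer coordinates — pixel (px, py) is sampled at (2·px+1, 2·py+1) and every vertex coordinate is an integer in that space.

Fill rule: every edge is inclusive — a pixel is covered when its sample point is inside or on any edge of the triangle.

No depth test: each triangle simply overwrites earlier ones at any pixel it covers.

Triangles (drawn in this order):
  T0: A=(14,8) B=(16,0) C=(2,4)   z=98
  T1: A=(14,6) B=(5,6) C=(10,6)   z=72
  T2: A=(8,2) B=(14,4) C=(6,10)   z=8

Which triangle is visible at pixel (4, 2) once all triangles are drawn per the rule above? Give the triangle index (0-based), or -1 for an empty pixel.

T0:
  2·area = 104  (B↔C swapped to make it positive)
  edge (14, 8)→(2, 4): d=(-12,-4) inclusive
  edge (2, 4)→(16, 0): d=(14,-4) inclusive
  edge (16, 0)→(14, 8): d=(-2,8) inclusive
    (6,0)@(13, 1): e=[80,2,22] → #
    (7,0)@(15, 1): e=[88,10,6] → #
    (3,1)@(7, 3): e=[32,6,66] → #
    (4,1)@(9, 3): e=[40,14,50] → #
    (5,1)@(11, 3): e=[48,22,34] → #
    (2,2)@(5, 5): e=[0,26,78] → #  [on edge]
    (7,2)@(15, 5): e=[40,66,-2] → ·
    (2,3)@(5, 7): e=[-24,54,74] → ·
    (3,3)@(7, 7): e=[-16,62,58] → ·
    (4,3)@(9, 7): e=[-8,70,42] → ·
    (5,3)@(11, 7): e=[0,78,26] → #  [on edge]
    (7,3)@(15, 7): e=[16,94,-6] → ·
  covered (14 px):
    · · · · · · # #
    · · · # # # # #
    · · # # # # # ·
    · · · · · # # ·
    · · · · · · · ·
T1:
  degenerate (2·area = 0) — covers nothing
T2:
  2·area = 52
  edge (8, 2)→(14, 4): d=(6,2) inclusive
  edge (14, 4)→(6, 10): d=(-8,6) inclusive
  edge (6, 10)→(8, 2): d=(2,-8) inclusive
    (2,0)@(5, 1): e=[0,78,-26] → ·  [on edge]
    (4,1)@(9, 3): e=[4,38,10] → #
    (5,1)@(11, 3): e=[0,26,26] → #  [on edge]
    (6,1)@(13, 3): e=[-4,14,42] → ·
    (4,2)@(9, 5): e=[16,22,14] → #
    (6,2)@(13, 5): e=[8,-2,46] → ·
    (3,3)@(7, 7): e=[32,18,2] → #
    (5,3)@(11, 7): e=[24,-6,34] → ·
    (3,4)@(7, 9): e=[44,2,6] → #
    (4,4)@(9, 9): e=[40,-10,22] → ·
  covered (7 px):
    · · · · · · · ·
    · · · · # # · ·
    · · · · # # · ·
    · · · # # · · ·
    · · · # · · · ·

Z-buffer (winner per pixel, '.' = empty):
  . . . . . . 0 0
  . . . 0 2 2 0 0
  . . 0 0 2 2 0 .
  . . . 2 2 0 0 .
  . . . 2 . . . .

Final: 2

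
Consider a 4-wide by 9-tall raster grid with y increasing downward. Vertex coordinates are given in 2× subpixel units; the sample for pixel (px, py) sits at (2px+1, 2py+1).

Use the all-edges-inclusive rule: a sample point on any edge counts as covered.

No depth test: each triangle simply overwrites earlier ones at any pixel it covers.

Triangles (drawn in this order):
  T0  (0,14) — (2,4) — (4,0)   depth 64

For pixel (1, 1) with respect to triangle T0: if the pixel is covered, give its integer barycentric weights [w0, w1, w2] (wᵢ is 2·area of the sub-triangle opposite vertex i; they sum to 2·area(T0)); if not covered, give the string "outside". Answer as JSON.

T0:
  2·area = 12
  edge (0, 14)→(2, 4): d=(2,-10) inclusive
  edge (2, 4)→(4, 0): d=(2,-4) inclusive
  edge (4, 0)→(0, 14): d=(-4,14) inclusive
    (1,1)@(3, 3): e=[8,2,2] → █
    (2,1)@(5, 3): e=[28,10,-26] → ·
    (1,2)@(3, 5): e=[12,6,-6] → ·
    (0,4)@(1, 9): e=[0,6,6] → █  [on edge]
    (1,4)@(3, 9): e=[20,14,-22] → ·
    (0,5)@(1, 11): e=[4,10,-2] → ·
  covered (2 px):
    · · · ·
    · █ · ·
    · · · ·
    · · · ·
    █ · · ·
    · · · ·
    · · · ·
    · · · ·
    · · · ·

Result: [2,2,8]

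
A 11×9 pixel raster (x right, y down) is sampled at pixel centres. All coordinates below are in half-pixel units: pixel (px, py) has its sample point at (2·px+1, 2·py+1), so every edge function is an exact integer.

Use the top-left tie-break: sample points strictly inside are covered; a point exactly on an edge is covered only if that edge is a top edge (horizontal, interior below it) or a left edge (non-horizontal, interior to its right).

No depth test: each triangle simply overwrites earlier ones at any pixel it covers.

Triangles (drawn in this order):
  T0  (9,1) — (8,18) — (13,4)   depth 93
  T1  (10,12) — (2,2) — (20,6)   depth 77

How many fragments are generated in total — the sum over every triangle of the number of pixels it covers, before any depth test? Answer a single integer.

T0:
  2·area = 71  (B↔C swapped to make it positive)
  edge (9, 1)→(13, 4): d=(4,3) right/bottom  bias=-1
  edge (13, 4)→(8, 18): d=(-5,14) right/bottom  bias=-1
  edge (8, 18)→(9, 1): d=(1,-17) top-left  bias=+0
    (4,0)@(9, 1): e=[0,71,0] → .  [on edge]
    (4,1)@(9, 3): e=[8,61,2] → X
    (5,1)@(11, 3): e=[2,33,36] → X
    (6,1)@(13, 3): e=[-4,5,70] → .
    (4,2)@(9, 5): e=[16,51,4] → X
    (6,2)@(13, 5): e=[4,-5,72] → .
    (4,3)@(9, 7): e=[24,41,6] → X
    (6,3)@(13, 7): e=[12,-15,74] → .
    (8,3)@(17, 7): e=[0,-71,142] → .  [on edge]
    (4,4)@(9, 9): e=[32,31,8] → X
    (6,4)@(13, 9): e=[20,-25,76] → .
    (4,5)@(9, 11): e=[40,21,10] → X
  covered (11 px):
    . . . . . . . . . . .
    . . . . X X . . . . .
    . . . . X X . . . . .
    . . . . X X . . . . .
    . . . . X X . . . . .
    . . . . X . . . . . .
    . . . . X . . . . . .
    . . . . X . . . . . .
    . . . . . . . . . . .
T1:
  2·area = 148
  edge (10, 12)→(2, 2): d=(-8,-10) top-left  bias=+0
  edge (2, 2)→(20, 6): d=(18,4) right/bottom  bias=-1
  edge (20, 6)→(10, 12): d=(-10,6) right/bottom  bias=-1
    (1,1)@(3, 3): e=[2,14,132] → X
    (2,1)@(5, 3): e=[22,6,120] → X
    (3,1)@(7, 3): e=[42,-2,108] → .
    (1,2)@(3, 5): e=[-14,50,112] → .
    (2,2)@(5, 5): e=[6,42,100] → X
    (3,2)@(7, 5): e=[26,34,88] → X
    (4,2)@(9, 5): e=[46,26,76] → X
    (5,2)@(11, 5): e=[66,18,64] → X
    (6,2)@(13, 5): e=[86,10,52] → X
    (7,2)@(15, 5): e=[106,2,40] → X
    (8,2)@(17, 5): e=[126,-6,28] → .
    (2,3)@(5, 7): e=[-10,78,80] → .
    (7,4)@(15, 9): e=[74,74,0] → .  [on edge]
    (2,7)@(5, 15): e=[-74,222,0] → .  [on edge]
  covered (18 px):
    . . . . . . . . . . .
    . X X . . . . . . . .
    . . X X X X X X . . .
    . . . X X X X X X . .
    . . . . X X X . . . .
    . . . . . X . . . . .
    . . . . . . . . . . .
    . . . . . . . . . . .
    . . . . . . . . . . .

Answer: 29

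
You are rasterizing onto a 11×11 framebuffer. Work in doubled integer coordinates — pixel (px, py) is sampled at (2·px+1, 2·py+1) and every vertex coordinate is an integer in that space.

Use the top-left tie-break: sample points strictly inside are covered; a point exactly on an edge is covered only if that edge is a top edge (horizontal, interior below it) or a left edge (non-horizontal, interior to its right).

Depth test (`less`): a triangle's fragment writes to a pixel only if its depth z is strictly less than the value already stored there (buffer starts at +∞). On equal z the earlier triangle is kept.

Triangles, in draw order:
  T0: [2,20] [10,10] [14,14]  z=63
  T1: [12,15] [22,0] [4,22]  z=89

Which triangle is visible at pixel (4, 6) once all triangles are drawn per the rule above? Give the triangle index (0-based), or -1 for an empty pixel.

T0:
  2·area = 72
  edge (2, 20)→(10, 10): d=(8,-10) top-left  bias=+0
  edge (10, 10)→(14, 14): d=(4,4) right/bottom  bias=-1
  edge (14, 14)→(2, 20): d=(-12,6) right/bottom  bias=-1
    (0,0)@(1, 1): e=[-162,0,234] → ·  [on edge]
    (1,1)@(3, 3): e=[-126,0,198] → ·  [on edge]
    (2,2)@(5, 5): e=[-90,0,162] → ·  [on edge]
    (3,3)@(7, 7): e=[-54,0,126] → ·  [on edge]
    (4,4)@(9, 9): e=[-18,0,90] → ·  [on edge]
    (5,5)@(11, 11): e=[18,0,54] → ·  [on edge]
    (4,6)@(9, 13): e=[14,16,42] → #
    (5,6)@(11, 13): e=[34,8,30] → #
    (6,6)@(13, 13): e=[54,0,18] → ·  [on edge]
    (3,7)@(7, 15): e=[10,32,30] → #
    (6,7)@(13, 15): e=[70,8,-6] → ·
    (7,7)@(15, 15): e=[90,0,-18] → ·  [on edge]
    (8,8)@(17, 17): e=[126,0,-54] → ·  [on edge]
    (9,9)@(19, 19): e=[162,0,-90] → ·  [on edge]
    (10,10)@(21, 21): e=[198,0,-126] → ·  [on edge]
  covered (8 px):
    · · · · · · · · · · ·
    · · · · · · · · · · ·
    · · · · · · · · · · ·
    · · · · · · · · · · ·
    · · · · · · · · · · ·
    · · · · · · · · · · ·
    · · · · # # · · · · ·
    · · · # # # · · · · ·
    · · # # · · · · · · ·
    · # · · · · · · · · ·
    · · · · · · · · · · ·
T1:
  2·area = 50  (B↔C swapped to make it positive)
  edge (12, 15)→(4, 22): d=(-8,7) right/bottom  bias=-1
  edge (4, 22)→(22, 0): d=(18,-22) top-left  bias=+0
  edge (22, 0)→(12, 15): d=(-10,15) right/bottom  bias=-1
    (8,3)@(17, 7): e=[29,16,5] → #
    (9,3)@(19, 7): e=[15,60,-25] → ·
    (7,4)@(15, 9): e=[27,8,15] → #
    (8,4)@(17, 9): e=[13,52,-15] → ·
    (6,5)@(13, 11): e=[25,0,25] → #  [on edge]
    (7,5)@(15, 11): e=[11,44,-5] → ·
    (6,6)@(13, 13): e=[9,36,5] → #
    (7,6)@(15, 13): e=[-5,80,-25] → ·
    (5,7)@(11, 15): e=[7,28,15] → #
    (6,7)@(13, 15): e=[-7,72,-15] → ·
    (4,8)@(9, 17): e=[5,20,25] → #
    (5,8)@(11, 17): e=[-9,64,-5] → ·
  covered (8 px):
    · · · · · · · · · · ·
    · · · · · · · · · · ·
    · · · · · · · · · · ·
    · · · · · · · · # · ·
    · · · · · · · # · · ·
    · · · · · · # · · · ·
    · · · · · · # · · · ·
    · · · · · # · · · · ·
    · · · · # · · · · · ·
    · · · # · · · · · · ·
    · · # · · · · · · · ·

Z-buffer (winner per pixel, '.' = empty):
  . . . . . . . . . . .
  . . . . . . . . . . .
  . . . . . . . . . . .
  . . . . . . . . 1 . .
  . . . . . . . 1 . . .
  . . . . . . 1 . . . .
  . . . . 0 0 1 . . . .
  . . . 0 0 0 . . . . .
  . . 0 0 1 . . . . . .
  . 0 . 1 . . . . . . .
  . . 1 . . . . . . . .

Result: 0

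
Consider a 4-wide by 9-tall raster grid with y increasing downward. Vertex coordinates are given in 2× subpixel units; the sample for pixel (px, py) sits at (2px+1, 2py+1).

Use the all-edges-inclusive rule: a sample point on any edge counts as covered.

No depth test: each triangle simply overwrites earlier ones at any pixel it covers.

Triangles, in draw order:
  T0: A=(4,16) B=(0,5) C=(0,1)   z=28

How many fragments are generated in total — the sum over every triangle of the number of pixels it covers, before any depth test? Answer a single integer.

T0:
  2·area = 16
  edge (4, 16)→(0, 5): d=(-4,-11) inclusive
  edge (0, 5)→(0, 1): d=(0,-4) inclusive
  edge (0, 1)→(4, 16): d=(4,15) inclusive
    (0,2)@(1, 5): e=[11,4,1] → X
    (1,2)@(3, 5): e=[33,12,-29] → .
    (0,3)@(1, 7): e=[3,4,9] → X
    (1,3)@(3, 7): e=[25,12,-21] → .
    (0,4)@(1, 9): e=[-5,4,17] → .
    (1,6)@(3, 13): e=[1,12,3] → X
    (2,6)@(5, 13): e=[23,20,-27] → .
    (1,7)@(3, 15): e=[-7,12,11] → .
  covered (3 px):
    . . . .
    . . . .
    X . . .
    X . . .
    . . . .
    . . . .
    . X . .
    . . . .
    . . . .

Result: 3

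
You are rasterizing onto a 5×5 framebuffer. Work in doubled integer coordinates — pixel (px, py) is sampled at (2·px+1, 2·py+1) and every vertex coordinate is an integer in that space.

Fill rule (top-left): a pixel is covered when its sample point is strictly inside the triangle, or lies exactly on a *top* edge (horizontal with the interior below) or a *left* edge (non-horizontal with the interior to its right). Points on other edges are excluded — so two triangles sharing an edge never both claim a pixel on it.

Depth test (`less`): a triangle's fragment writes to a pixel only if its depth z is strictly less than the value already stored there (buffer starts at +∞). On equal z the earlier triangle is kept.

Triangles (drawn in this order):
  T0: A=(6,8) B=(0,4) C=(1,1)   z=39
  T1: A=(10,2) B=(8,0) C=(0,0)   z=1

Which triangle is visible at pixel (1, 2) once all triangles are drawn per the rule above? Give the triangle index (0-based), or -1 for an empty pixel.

T0:
  2·area = 22
  edge (6, 8)→(0, 4): d=(-6,-4) top-left  bias=+0
  edge (0, 4)→(1, 1): d=(1,-3) top-left  bias=+0
  edge (1, 1)→(6, 8): d=(5,7) right/bottom  bias=-1
    (0,0)@(1, 1): e=[22,0,0] → .  [on edge]
    (0,1)@(1, 3): e=[10,2,10] → X
    (1,1)@(3, 3): e=[18,8,-4] → .
    (0,2)@(1, 5): e=[-2,4,20] → .
    (1,2)@(3, 5): e=[6,10,6] → X
    (2,2)@(5, 5): e=[14,16,-8] → .
    (1,3)@(3, 7): e=[-6,12,16] → .
    (2,3)@(5, 7): e=[2,18,2] → X
    (3,3)@(7, 7): e=[10,24,-12] → .
    (2,4)@(5, 9): e=[-10,20,12] → .
  covered (3 px):
    . . . . .
    X . . . .
    . X . . .
    . . X . .
    . . . . .
T1:
  2·area = 16  (B↔C swapped to make it positive)
  edge (10, 2)→(0, 0): d=(-10,-2) top-left  bias=+0
  edge (0, 0)→(8, 0): d=(8,0) top-left  bias=+0
  edge (8, 0)→(10, 2): d=(2,2) right/bottom  bias=-1
    (2,0)@(5, 1): e=[0,8,8] → X  [on edge]
    (3,0)@(7, 1): e=[4,8,4] → X
    (4,0)@(9, 1): e=[8,8,0] → .  [on edge]
    (2,1)@(5, 3): e=[-20,24,12] → .
    (3,1)@(7, 3): e=[-16,24,8] → .
  covered (2 px):
    . . X X .
    . . . . .
    . . . . .
    . . . . .
    . . . . .

Z-buffer (winner per pixel, '.' = empty):
  . . 1 1 .
  0 . . . .
  . 0 . . .
  . . 0 . .
  . . . . .

Final: 0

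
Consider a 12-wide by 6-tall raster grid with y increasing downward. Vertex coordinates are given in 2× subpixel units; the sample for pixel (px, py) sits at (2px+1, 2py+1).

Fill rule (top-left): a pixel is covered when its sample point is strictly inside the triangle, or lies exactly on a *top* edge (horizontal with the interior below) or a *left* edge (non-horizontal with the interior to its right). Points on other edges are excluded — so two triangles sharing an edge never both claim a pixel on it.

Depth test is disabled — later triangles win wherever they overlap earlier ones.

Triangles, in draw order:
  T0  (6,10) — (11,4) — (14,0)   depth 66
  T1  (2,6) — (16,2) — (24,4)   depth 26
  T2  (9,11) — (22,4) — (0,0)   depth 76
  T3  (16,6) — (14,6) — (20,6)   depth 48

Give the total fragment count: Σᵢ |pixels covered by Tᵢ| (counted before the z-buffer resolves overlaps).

T0:
  2·area = 2  (B↔C swapped to make it positive)
  edge (6, 10)→(14, 0): d=(8,-10) top-left  bias=+0
  edge (14, 0)→(11, 4): d=(-3,4) right/bottom  bias=-1
  edge (11, 4)→(6, 10): d=(-5,6) right/bottom  bias=-1
  covered (0 px):
    · · · · · · · · · · · ·
    · · · · · · · · · · · ·
    · · · · · · · · · · · ·
    · · · · · · · · · · · ·
    · · · · · · · · · · · ·
    · · · · · · · · · · · ·
T1:
  2·area = 60
  edge (2, 6)→(16, 2): d=(14,-4) top-left  bias=+0
  edge (16, 2)→(24, 4): d=(8,2) right/bottom  bias=-1
  edge (24, 4)→(2, 6): d=(-22,2) right/bottom  bias=-1
    (6,1)@(13, 3): e=[2,14,44] → #
    (7,1)@(15, 3): e=[10,10,40] → #
    (8,1)@(17, 3): e=[18,6,36] → #
    (9,1)@(19, 3): e=[26,2,32] → #
    (10,1)@(21, 3): e=[34,-2,28] → ·
    (3,2)@(7, 5): e=[6,42,12] → #
    (4,2)@(9, 5): e=[14,38,8] → #
    (5,2)@(11, 5): e=[22,34,4] → #
    (6,2)@(13, 5): e=[30,30,0] → ·  [on edge]
    (7,2)@(15, 5): e=[38,26,-4] → ·
    (8,2)@(17, 5): e=[46,22,-8] → ·
    (9,2)@(19, 5): e=[54,18,-12] → ·
  covered (7 px):
    · · · · · · · · · · · ·
    · · · · · · # # # # · ·
    · · · # # # · · · · · ·
    · · · · · · · · · · · ·
    · · · · · · · · · · · ·
    · · · · · · · · · · · ·
T2:
  2·area = 206  (B↔C swapped to make it positive)
  edge (9, 11)→(0, 0): d=(-9,-11) top-left  bias=+0
  edge (0, 0)→(22, 4): d=(22,4) right/bottom  bias=-1
  edge (22, 4)→(9, 11): d=(-13,7) right/bottom  bias=-1
    (0,0)@(1, 1): e=[2,18,186] → #
    (1,0)@(3, 1): e=[24,10,172] → #
    (2,0)@(5, 1): e=[46,2,158] → #
    (3,0)@(7, 1): e=[68,-6,144] → ·
    (0,1)@(1, 3): e=[-16,62,160] → ·
    (1,1)@(3, 3): e=[6,54,146] → #
    (3,1)@(7, 3): e=[50,38,118] → #
    (4,1)@(9, 3): e=[72,30,104] → #
    (5,1)@(11, 3): e=[94,22,90] → #
    (6,1)@(13, 3): e=[116,14,76] → #
    (7,1)@(15, 3): e=[138,6,62] → #
    (8,1)@(17, 3): e=[160,-2,48] → ·
    (4,5)@(9, 11): e=[0,206,0] → ·  [on edge]
  covered (25 px):
    # # # · · · · · · · · ·
    · # # # # # # # · · · ·
    · · # # # # # # # # · ·
    · · · # # # # # · · · ·
    · · · · # # · · · · · ·
    · · · · · · · · · · · ·
T3:
  degenerate (2·area = 0) — covers nothing

Result: 32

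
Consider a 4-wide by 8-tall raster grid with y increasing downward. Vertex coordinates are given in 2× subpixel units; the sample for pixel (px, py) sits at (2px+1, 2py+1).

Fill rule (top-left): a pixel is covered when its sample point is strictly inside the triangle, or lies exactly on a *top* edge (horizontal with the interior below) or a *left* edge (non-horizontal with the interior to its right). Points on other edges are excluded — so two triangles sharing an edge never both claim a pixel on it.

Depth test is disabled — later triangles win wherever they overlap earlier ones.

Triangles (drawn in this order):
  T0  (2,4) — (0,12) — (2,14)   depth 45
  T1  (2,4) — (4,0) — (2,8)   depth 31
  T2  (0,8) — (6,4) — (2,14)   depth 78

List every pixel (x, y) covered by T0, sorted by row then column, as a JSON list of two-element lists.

T0:
  2·area = 20  (B↔C swapped to make it positive)
  edge (2, 4)→(2, 14): d=(0,10) right/bottom  bias=-1
  edge (2, 14)→(0, 12): d=(-2,-2) top-left  bias=+0
  edge (0, 12)→(2, 4): d=(2,-8) top-left  bias=+0
    (0,4)@(1, 9): e=[10,8,2] → X
    (1,4)@(3, 9): e=[-10,12,18] → .
    (0,5)@(1, 11): e=[10,4,6] → X
    (1,5)@(3, 11): e=[-10,8,22] → .
    (0,6)@(1, 13): e=[10,0,10] → X  [on edge]
    (1,6)@(3, 13): e=[-10,4,26] → .
    (0,7)@(1, 15): e=[10,-4,14] → .
    (1,7)@(3, 15): e=[-10,0,30] → .  [on edge]
  covered (3 px):
    . . . .
    . . . .
    . . . .
    . . . .
    X . . .
    X . . .
    X . . .
    . . . .
T1:
  2·area = 8
  edge (2, 4)→(4, 0): d=(2,-4) top-left  bias=+0
  edge (4, 0)→(2, 8): d=(-2,8) right/bottom  bias=-1
  edge (2, 8)→(2, 4): d=(0,-4) top-left  bias=+0
    (1,1)@(3, 3): e=[2,2,4] → X
    (2,1)@(5, 3): e=[10,-14,12] → .
    (1,2)@(3, 5): e=[6,-2,4] → .
  covered (1 px):
    . . . .
    . X . .
    . . . .
    . . . .
    . . . .
    . . . .
    . . . .
    . . . .
T2:
  2·area = 44
  edge (0, 8)→(6, 4): d=(6,-4) top-left  bias=+0
  edge (6, 4)→(2, 14): d=(-4,10) right/bottom  bias=-1
  edge (2, 14)→(0, 8): d=(-2,-6) top-left  bias=+0
    (2,2)@(5, 5): e=[2,6,36] → X
    (3,2)@(7, 5): e=[10,-14,48] → .
    (1,3)@(3, 7): e=[6,18,20] → X
    (2,3)@(5, 7): e=[14,-2,32] → .
    (0,4)@(1, 9): e=[10,30,4] → X
    (2,4)@(5, 9): e=[26,-10,28] → .
    (0,5)@(1, 11): e=[22,22,0] → X  [on edge]
    (2,5)@(5, 11): e=[38,-18,24] → .
    (0,6)@(1, 13): e=[34,14,-4] → .
    (1,6)@(3, 13): e=[42,-6,8] → .
  covered (6 px):
    . . . .
    . . . .
    . . X .
    . X . .
    X X . .
    X X . .
    . . . .
    . . . .

Result: [[0,4],[0,5],[0,6]]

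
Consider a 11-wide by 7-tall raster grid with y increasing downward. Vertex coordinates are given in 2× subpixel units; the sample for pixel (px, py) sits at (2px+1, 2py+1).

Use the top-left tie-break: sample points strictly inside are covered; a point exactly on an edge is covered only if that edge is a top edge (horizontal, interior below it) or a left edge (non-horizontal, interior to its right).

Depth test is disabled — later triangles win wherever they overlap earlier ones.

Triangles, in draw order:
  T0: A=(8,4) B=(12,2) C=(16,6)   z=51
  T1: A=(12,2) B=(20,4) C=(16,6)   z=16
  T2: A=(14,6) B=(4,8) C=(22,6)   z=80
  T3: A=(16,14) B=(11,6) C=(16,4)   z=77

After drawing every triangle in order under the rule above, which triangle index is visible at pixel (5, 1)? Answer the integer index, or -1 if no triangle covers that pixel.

T0:
  2·area = 24
  edge (8, 4)→(12, 2): d=(4,-2) top-left  bias=+0
  edge (12, 2)→(16, 6): d=(4,4) right/bottom  bias=-1
  edge (16, 6)→(8, 4): d=(-8,-2) top-left  bias=+0
    (5,0)@(11, 1): e=[-6,0,30] → ·  [on edge]
    (5,1)@(11, 3): e=[2,8,14] → #
    (6,1)@(13, 3): e=[6,0,18] → ·  [on edge]
    (5,2)@(11, 5): e=[10,16,-2] → ·
    (6,2)@(13, 5): e=[14,8,2] → #
    (7,2)@(15, 5): e=[18,0,6] → ·  [on edge]
    (6,3)@(13, 7): e=[22,16,-14] → ·
    (8,3)@(17, 7): e=[30,0,-6] → ·  [on edge]
    (9,4)@(19, 9): e=[42,0,-18] → ·  [on edge]
    (10,5)@(21, 11): e=[54,0,-30] → ·  [on edge]
  covered (2 px):
    · · · · · · · · · · ·
    · · · · · # · · · · ·
    · · · · · · # · · · ·
    · · · · · · · · · · ·
    · · · · · · · · · · ·
    · · · · · · · · · · ·
    · · · · · · · · · · ·
T1:
  2·area = 24
  edge (12, 2)→(20, 4): d=(8,2) right/bottom  bias=-1
  edge (20, 4)→(16, 6): d=(-4,2) right/bottom  bias=-1
  edge (16, 6)→(12, 2): d=(-4,-4) top-left  bias=+0
    (5,0)@(11, 1): e=[-6,30,0] → ·  [on edge]
    (6,1)@(13, 3): e=[6,18,0] → #  [on edge]
    (7,1)@(15, 3): e=[2,14,8] → #
    (8,1)@(17, 3): e=[-2,10,16] → ·
    (6,2)@(13, 5): e=[22,10,-8] → ·
    (7,2)@(15, 5): e=[18,6,0] → #  [on edge]
    (8,2)@(17, 5): e=[14,2,8] → #
    (9,2)@(19, 5): e=[10,-2,16] → ·
    (7,3)@(15, 7): e=[34,-2,-8] → ·
    (8,3)@(17, 7): e=[30,-6,0] → ·  [on edge]
    (9,4)@(19, 9): e=[42,-18,0] → ·  [on edge]
    (10,5)@(21, 11): e=[54,-30,0] → ·  [on edge]
  covered (4 px):
    · · · · · · · · · · ·
    · · · · · · # # · · ·
    · · · · · · · # # · ·
    · · · · · · · · · · ·
    · · · · · · · · · · ·
    · · · · · · · · · · ·
    · · · · · · · · · · ·
T2:
  2·area = 16  (B↔C swapped to make it positive)
  edge (14, 6)→(22, 6): d=(8,0) top-left  bias=+0
  edge (22, 6)→(4, 8): d=(-18,2) right/bottom  bias=-1
  edge (4, 8)→(14, 6): d=(10,-2) top-left  bias=+0
    (9,2)@(19, 5): e=[-8,24,0] → ·  [on edge]
    (4,3)@(9, 7): e=[8,8,0] → #  [on edge]
    (5,3)@(11, 7): e=[8,4,4] → #
    (6,3)@(13, 7): e=[8,0,8] → ·  [on edge]
    (4,4)@(9, 9): e=[24,-28,20] → ·
    (5,4)@(11, 9): e=[24,-32,24] → ·
  covered (2 px):
    · · · · · · · · · · ·
    · · · · · · · · · · ·
    · · · · · · · · · · ·
    · · · · # # · · · · ·
    · · · · · · · · · · ·
    · · · · · · · · · · ·
    · · · · · · · · · · ·
T3:
  2·area = 50
  edge (16, 14)→(11, 6): d=(-5,-8) top-left  bias=+0
  edge (11, 6)→(16, 4): d=(5,-2) top-left  bias=+0
  edge (16, 4)→(16, 14): d=(0,10) right/bottom  bias=-1
    (7,2)@(15, 5): e=[37,3,10] → #
    (8,2)@(17, 5): e=[53,7,-10] → ·
    (6,3)@(13, 7): e=[11,9,30] → #
    (8,3)@(17, 7): e=[43,17,-10] → ·
    (6,4)@(13, 9): e=[1,19,30] → #
    (8,4)@(17, 9): e=[33,27,-10] → ·
    (6,5)@(13, 11): e=[-9,29,30] → ·
    (7,5)@(15, 11): e=[7,33,10] → #
    (8,5)@(17, 11): e=[23,37,-10] → ·
    (7,6)@(15, 13): e=[-3,43,10] → ·
  covered (6 px):
    · · · · · · · · · · ·
    · · · · · · · · · · ·
    · · · · · · · # · · ·
    · · · · · · # # · · ·
    · · · · · · # # · · ·
    · · · · · · · # · · ·
    · · · · · · · · · · ·

Z-buffer (winner per pixel, '.' = empty):
  . . . . . . . . . . .
  . . . . . 0 1 1 . . .
  . . . . . . 0 3 1 . .
  . . . . 2 2 3 3 . . .
  . . . . . . 3 3 . . .
  . . . . . . . 3 . . .
  . . . . . . . . . . .

Final: 0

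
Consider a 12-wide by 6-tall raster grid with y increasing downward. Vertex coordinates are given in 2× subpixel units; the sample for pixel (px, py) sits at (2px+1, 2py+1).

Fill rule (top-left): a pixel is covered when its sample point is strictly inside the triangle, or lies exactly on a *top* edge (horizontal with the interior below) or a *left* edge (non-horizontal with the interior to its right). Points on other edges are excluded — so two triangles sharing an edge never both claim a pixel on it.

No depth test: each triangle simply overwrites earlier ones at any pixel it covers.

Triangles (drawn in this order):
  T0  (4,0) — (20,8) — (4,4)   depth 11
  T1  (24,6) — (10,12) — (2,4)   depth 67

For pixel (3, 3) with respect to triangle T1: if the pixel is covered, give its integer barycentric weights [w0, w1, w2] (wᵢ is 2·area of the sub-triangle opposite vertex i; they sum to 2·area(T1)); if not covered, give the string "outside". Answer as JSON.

T0:
  2·area = 64
  edge (4, 0)→(20, 8): d=(16,8) right/bottom  bias=-1
  edge (20, 8)→(4, 4): d=(-16,-4) top-left  bias=+0
  edge (4, 4)→(4, 0): d=(0,-4) top-left  bias=+0
    (2,0)@(5, 1): e=[8,52,4] → X
    (3,0)@(7, 1): e=[-8,60,12] → .
    (2,1)@(5, 3): e=[40,20,4] → X
    (3,1)@(7, 3): e=[24,28,12] → X
    (4,1)@(9, 3): e=[8,36,20] → X
    (5,1)@(11, 3): e=[-8,44,28] → .
    (2,2)@(5, 5): e=[72,-12,4] → .
    (3,2)@(7, 5): e=[56,-4,12] → .
    (4,2)@(9, 5): e=[40,4,20] → X
    (5,2)@(11, 5): e=[24,12,28] → X
    (6,2)@(13, 5): e=[8,20,36] → X
    (7,2)@(15, 5): e=[-8,28,44] → .
  covered (8 px):
    . . X . . . . . . . . .
    . . X X X . . . . . . .
    . . . . X X X . . . . .
    . . . . . . . . X . . .
    . . . . . . . . . . . .
    . . . . . . . . . . . .
T1:
  2·area = 160
  edge (24, 6)→(10, 12): d=(-14,6) right/bottom  bias=-1
  edge (10, 12)→(2, 4): d=(-8,-8) top-left  bias=+0
  edge (2, 4)→(24, 6): d=(22,2) right/bottom  bias=-1
    (0,1)@(1, 3): e=[180,0,-20] → .  [on edge]
    (1,2)@(3, 5): e=[140,0,20] → X  [on edge]
    (2,2)@(5, 5): e=[128,16,16] → X
    (3,2)@(7, 5): e=[116,32,12] → X
    (4,2)@(9, 5): e=[104,48,8] → X
    (5,2)@(11, 5): e=[92,64,4] → X
    (6,2)@(13, 5): e=[80,80,0] → .  [on edge]
    (1,3)@(3, 7): e=[112,-16,64] → .
    (2,3)@(5, 7): e=[100,0,60] → X  [on edge]
    (6,3)@(13, 7): e=[52,64,44] → X
    (7,3)@(15, 7): e=[40,80,40] → X
    (8,3)@(17, 7): e=[28,96,36] → X
    (3,4)@(7, 9): e=[60,0,100] → X  [on edge]
    (8,4)@(17, 9): e=[0,80,80] → .  [on edge]
    (4,5)@(9, 11): e=[20,0,140] → X  [on edge]
  covered (21 px):
    . . . . . . . . . . . .
    . . . . . . . . . . . .
    . X X X X X . . . . . .
    . . X X X X X X X X X .
    . . . X X X X X . . . .
    . . . . X X . . . . . .

Final: [16,56,88]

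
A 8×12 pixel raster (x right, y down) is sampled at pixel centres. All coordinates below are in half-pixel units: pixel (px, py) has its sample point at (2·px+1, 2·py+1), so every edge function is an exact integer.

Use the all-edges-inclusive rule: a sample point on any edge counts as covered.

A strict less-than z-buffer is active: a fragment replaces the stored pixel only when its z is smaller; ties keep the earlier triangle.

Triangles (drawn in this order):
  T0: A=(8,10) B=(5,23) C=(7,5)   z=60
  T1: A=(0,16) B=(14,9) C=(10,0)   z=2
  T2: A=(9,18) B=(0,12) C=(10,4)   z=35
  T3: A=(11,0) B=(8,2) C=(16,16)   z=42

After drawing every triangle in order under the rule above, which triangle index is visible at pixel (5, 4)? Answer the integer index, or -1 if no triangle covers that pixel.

T0:
  2·area = 28
  edge (8, 10)→(5, 23): d=(-3,13) inclusive
  edge (5, 23)→(7, 5): d=(2,-18) inclusive
  edge (7, 5)→(8, 10): d=(1,5) inclusive
    (3,2)@(7, 5): e=[28,0,0] → X  [on edge]
    (4,2)@(9, 5): e=[2,36,-10] → .
    (3,3)@(7, 7): e=[22,4,2] → X
    (4,3)@(9, 7): e=[-4,40,-8] → .
    (3,4)@(7, 9): e=[16,8,4] → X
    (4,4)@(9, 9): e=[-10,44,-6] → .
    (3,5)@(7, 11): e=[10,12,6] → X
    (4,5)@(9, 11): e=[-16,48,-4] → .
    (3,6)@(7, 13): e=[4,16,8] → X
    (4,6)@(9, 13): e=[-22,52,-2] → .
    (3,7)@(7, 15): e=[-2,20,10] → .
    (4,7)@(9, 15): e=[-28,56,0] → .  [on edge]
    (2,11)@(5, 23): e=[0,0,28] → X  [on edge]
  covered (6 px):
    . . . . . . . .
    . . . . . . . .
    . . . X . . . .
    . . . X . . . .
    . . . X . . . .
    . . . X . . . .
    . . . X . . . .
    . . . . . . . .
    . . . . . . . .
    . . . . . . . .
    . . . . . . . .
    . . X . . . . .
T1:
  2·area = 154  (B↔C swapped to make it positive)
  edge (0, 16)→(10, 0): d=(10,-16) inclusive
  edge (10, 0)→(14, 9): d=(4,9) inclusive
  edge (14, 9)→(0, 16): d=(-14,7) inclusive
    (4,1)@(9, 3): e=[14,21,119] → X
    (5,1)@(11, 3): e=[46,3,105] → X
    (6,1)@(13, 3): e=[78,-15,91] → .
    (3,2)@(7, 5): e=[2,47,105] → X
    (6,2)@(13, 5): e=[98,-7,63] → .
    (3,3)@(7, 7): e=[22,55,77] → X
    (6,3)@(13, 7): e=[118,1,35] → X
    (7,3)@(15, 7): e=[150,-17,21] → .
    (2,4)@(5, 9): e=[10,81,63] → X
    (7,4)@(15, 9): e=[170,-9,-7] → .
    (2,5)@(5, 11): e=[30,89,35] → X
    (5,5)@(11, 11): e=[126,35,-7] → .
  covered (20 px):
    . . . . . . . .
    . . . . X X . .
    . . . X X X . .
    . . . X X X X .
    . . X X X X X .
    . . X X X . . .
    . X X . . . . .
    X . . . . . . .
    . . . . . . . .
    . . . . . . . .
    . . . . . . . .
    . . . . . . . .
T2:
  2·area = 132
  edge (9, 18)→(0, 12): d=(-9,-6) inclusive
  edge (0, 12)→(10, 4): d=(10,-8) inclusive
  edge (10, 4)→(9, 18): d=(-1,14) inclusive
    (4,2)@(9, 5): e=[117,2,13] → X
    (5,2)@(11, 5): e=[129,18,-15] → .
    (3,3)@(7, 7): e=[87,6,39] → X
    (5,3)@(11, 7): e=[111,38,-17] → .
    (2,4)@(5, 9): e=[57,10,65] → X
    (5,4)@(11, 9): e=[93,58,-19] → .
    (1,5)@(3, 11): e=[27,14,91] → X
    (5,5)@(11, 11): e=[75,78,-21] → .
    (1,6)@(3, 13): e=[9,34,89] → X
    (5,6)@(11, 13): e=[57,98,-23] → .
    (1,7)@(3, 15): e=[-9,54,87] → .
    (2,7)@(5, 15): e=[3,70,59] → X
  covered (18 px):
    . . . . . . . .
    . . . . . . . .
    . . . . X . . .
    . . . X X . . .
    . . X X X . . .
    . X X X X . . .
    . X X X X . . .
    . . X X X . . .
    . . . . X . . .
    . . . . . . . .
    . . . . . . . .
    . . . . . . . .
T3:
  2·area = 58  (B↔C swapped to make it positive)
  edge (11, 0)→(16, 16): d=(5,16) inclusive
  edge (16, 16)→(8, 2): d=(-8,-14) inclusive
  edge (8, 2)→(11, 0): d=(3,-2) inclusive
    (5,0)@(11, 1): e=[5,50,3] → X
    (6,0)@(13, 1): e=[-27,78,7] → .
    (4,1)@(9, 3): e=[47,6,5] → X
    (6,1)@(13, 3): e=[-17,62,13] → .
    (4,2)@(9, 5): e=[57,-10,11] → .
    (5,2)@(11, 5): e=[25,18,15] → X
    (6,2)@(13, 5): e=[-7,46,19] → .
    (5,3)@(11, 7): e=[35,2,21] → X
    (6,3)@(13, 7): e=[3,30,25] → X
    (7,3)@(15, 7): e=[-29,58,29] → .
    (5,4)@(11, 9): e=[45,-14,27] → .
    (6,4)@(13, 9): e=[13,14,31] → X
  covered (8 px):
    . . . . . X . .
    . . . . X X . .
    . . . . . X . .
    . . . . . X X .
    . . . . . . X .
    . . . . . . . .
    . . . . . . . X
    . . . . . . . .
    . . . . . . . .
    . . . . . . . .
    . . . . . . . .
    . . . . . . . .

Z-buffer (winner per pixel, '.' = empty):
  . . . . . 3 . .
  . . . . 1 1 . .
  . . . 1 1 1 . .
  . . . 1 1 1 1 .
  . . 1 1 1 1 1 .
  . 2 1 1 1 . . .
  . 1 1 2 2 . . 3
  1 . 2 2 2 . . .
  . . . . 2 . . .
  . . . . . . . .
  . . . . . . . .
  . . 0 . . . . .

Result: 1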